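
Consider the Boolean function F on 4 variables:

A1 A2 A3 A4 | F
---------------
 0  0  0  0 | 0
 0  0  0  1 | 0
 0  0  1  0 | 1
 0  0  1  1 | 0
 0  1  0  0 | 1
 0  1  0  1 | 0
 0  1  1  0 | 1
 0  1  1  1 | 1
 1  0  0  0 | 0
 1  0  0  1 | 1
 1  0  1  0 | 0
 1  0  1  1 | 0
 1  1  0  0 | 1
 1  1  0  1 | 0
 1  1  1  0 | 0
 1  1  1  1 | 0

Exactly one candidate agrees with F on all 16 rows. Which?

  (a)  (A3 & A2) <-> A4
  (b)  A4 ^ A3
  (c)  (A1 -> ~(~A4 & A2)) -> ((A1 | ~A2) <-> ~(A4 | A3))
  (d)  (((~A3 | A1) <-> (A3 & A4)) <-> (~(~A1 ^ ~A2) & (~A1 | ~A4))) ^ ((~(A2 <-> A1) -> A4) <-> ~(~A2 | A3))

d

(a): at (0,0,0,0) it gives 1, but F = 0 — eliminated.
(b): at (0,0,0,1) it gives 1, but F = 0 — eliminated.
(c): at (0,0,0,0) it gives 1, but F = 0 — eliminated.
That leaves (d). Evaluating it on every row reproduces the table of F exactly.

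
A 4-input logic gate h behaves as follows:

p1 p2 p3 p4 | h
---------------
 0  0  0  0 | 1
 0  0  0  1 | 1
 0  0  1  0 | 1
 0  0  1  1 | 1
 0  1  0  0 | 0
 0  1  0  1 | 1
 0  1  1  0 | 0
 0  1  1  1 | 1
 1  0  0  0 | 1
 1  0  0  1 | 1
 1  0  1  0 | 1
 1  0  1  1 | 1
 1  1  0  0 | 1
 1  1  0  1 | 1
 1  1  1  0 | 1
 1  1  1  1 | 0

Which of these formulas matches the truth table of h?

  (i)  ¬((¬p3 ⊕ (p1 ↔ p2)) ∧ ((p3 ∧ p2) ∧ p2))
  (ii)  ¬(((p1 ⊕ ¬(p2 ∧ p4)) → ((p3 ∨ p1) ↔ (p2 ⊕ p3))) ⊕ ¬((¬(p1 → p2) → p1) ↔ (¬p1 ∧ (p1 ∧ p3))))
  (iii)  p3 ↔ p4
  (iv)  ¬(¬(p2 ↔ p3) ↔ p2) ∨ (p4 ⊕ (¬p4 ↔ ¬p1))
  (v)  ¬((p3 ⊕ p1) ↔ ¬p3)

ii

(i): at (0,1,0,0) it gives 1, but h = 0 — eliminated.
(iii): at (0,0,0,1) it gives 0, but h = 1 — eliminated.
(iv): at (0,1,0,0) it gives 1, but h = 0 — eliminated.
(v): at (0,1,0,0) it gives 1, but h = 0 — eliminated.
(ii) is the remaining candidate, and it agrees with h on all 16 inputs.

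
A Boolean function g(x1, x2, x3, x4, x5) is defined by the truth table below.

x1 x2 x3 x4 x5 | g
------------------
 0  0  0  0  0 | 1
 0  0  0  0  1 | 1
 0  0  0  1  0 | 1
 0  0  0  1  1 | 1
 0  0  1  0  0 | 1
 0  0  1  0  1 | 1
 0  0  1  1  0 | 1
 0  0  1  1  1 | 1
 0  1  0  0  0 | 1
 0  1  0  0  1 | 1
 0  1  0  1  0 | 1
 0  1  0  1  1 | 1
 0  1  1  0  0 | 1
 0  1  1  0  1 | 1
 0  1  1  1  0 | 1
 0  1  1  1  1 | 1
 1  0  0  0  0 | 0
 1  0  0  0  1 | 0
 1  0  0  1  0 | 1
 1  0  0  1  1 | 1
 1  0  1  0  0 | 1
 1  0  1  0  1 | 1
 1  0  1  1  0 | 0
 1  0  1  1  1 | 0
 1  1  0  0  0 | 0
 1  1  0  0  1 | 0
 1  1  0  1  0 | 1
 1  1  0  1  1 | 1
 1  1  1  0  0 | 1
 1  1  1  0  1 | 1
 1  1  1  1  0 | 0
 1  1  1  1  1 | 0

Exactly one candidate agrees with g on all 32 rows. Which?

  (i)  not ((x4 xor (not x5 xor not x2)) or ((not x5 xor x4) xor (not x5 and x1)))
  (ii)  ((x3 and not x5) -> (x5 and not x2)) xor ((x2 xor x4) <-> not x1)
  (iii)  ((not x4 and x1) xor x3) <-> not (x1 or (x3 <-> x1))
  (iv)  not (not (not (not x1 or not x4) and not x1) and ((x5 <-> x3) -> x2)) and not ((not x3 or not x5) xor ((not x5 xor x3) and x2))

(i) fails at (0,0,0,0,0): the formula yields 0, g is 1.
(ii) fails at (0,0,0,1,0): the formula yields 0, g is 1.
(iv) fails at (0,0,0,0,0): the formula yields 0, g is 1.
Only (iii) survives; checking it on all 32 rows confirms it matches g.

iii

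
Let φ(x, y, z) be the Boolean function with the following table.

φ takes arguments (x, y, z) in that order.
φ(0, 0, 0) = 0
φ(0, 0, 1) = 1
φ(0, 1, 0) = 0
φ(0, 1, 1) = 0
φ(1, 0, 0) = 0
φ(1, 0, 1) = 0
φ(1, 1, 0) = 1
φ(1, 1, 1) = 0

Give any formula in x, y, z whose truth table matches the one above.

Collect the rows where φ=1 — (0,0,1), (1,1,0) — and write one minterm per row: ¬x·¬y·z, x·y·¬z. Their union (logical OR) reproduces the table exactly.

φ(x, y, z) = ((~x & ~y) & z) | ((x & y) & ~z)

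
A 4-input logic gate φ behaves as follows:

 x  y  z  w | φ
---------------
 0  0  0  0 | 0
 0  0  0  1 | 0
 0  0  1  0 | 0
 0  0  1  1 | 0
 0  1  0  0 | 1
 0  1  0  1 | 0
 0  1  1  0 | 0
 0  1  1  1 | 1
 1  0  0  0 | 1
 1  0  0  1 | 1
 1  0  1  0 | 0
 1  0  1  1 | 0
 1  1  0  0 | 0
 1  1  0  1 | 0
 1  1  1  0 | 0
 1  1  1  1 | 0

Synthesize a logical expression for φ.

φ(x, y, z, w) = (((((x' · y) · z') · w') + (((x' · y) · z) · w)) + (((x · y') · z') · w')) + (((x · y') · z') · w)

φ=1 on 4 inputs: (0,1,0,0), (0,1,1,1), (1,0,0,0), (1,0,0,1). Reading each as a conjunction of literals (¬x·y·¬z·¬w, ¬x·y·z·w, x·¬y·¬z·¬w, x·¬y·¬z·w) and taking the OR gives the canonical DNF.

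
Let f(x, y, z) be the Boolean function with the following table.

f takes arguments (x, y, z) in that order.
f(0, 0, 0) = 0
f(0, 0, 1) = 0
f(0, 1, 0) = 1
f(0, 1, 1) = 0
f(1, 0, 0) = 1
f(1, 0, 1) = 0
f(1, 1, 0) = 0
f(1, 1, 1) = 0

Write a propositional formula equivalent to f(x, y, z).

f(x, y, z) = ((NOT x AND y) AND NOT z) OR ((x AND NOT y) AND NOT z)

The 1-rows are (0,1,0), (1,0,0). Each contributes one minterm — ¬x·y·¬z; x·¬y·¬z — and their disjunction is a sum-of-products form of f.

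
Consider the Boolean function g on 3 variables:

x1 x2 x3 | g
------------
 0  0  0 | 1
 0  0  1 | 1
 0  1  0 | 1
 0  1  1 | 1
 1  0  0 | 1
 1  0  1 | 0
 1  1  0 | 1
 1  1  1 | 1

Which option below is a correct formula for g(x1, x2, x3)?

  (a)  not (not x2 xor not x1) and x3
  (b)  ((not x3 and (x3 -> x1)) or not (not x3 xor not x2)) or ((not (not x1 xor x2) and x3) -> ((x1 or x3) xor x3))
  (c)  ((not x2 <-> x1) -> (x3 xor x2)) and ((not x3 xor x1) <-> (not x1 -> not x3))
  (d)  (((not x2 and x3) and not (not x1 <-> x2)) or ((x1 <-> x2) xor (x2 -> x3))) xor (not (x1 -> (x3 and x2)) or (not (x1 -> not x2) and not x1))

b

(a): at (0,0,0) it gives 0, but g = 1 — eliminated.
(c): at (0,1,1) it gives 0, but g = 1 — eliminated.
(d): at (0,0,0) it gives 0, but g = 1 — eliminated.
Only (b) survives; checking it on all 8 rows confirms it matches g.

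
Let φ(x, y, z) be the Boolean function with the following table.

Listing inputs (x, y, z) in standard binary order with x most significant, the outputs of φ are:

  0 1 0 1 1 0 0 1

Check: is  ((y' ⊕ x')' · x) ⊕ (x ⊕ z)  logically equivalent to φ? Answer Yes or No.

Test each input against both φ and the formula:
  x=0, y=0, z=0: formula gives 0, φ = 0 ✓
  x=0, y=0, z=1: formula gives 1, φ = 1 ✓
  x=0, y=1, z=0: formula gives 0, φ = 0 ✓
  x=0, y=1, z=1: formula gives 1, φ = 1 ✓
  x=1, y=0, z=0: formula gives 1, φ = 1 ✓
  … (the remaining 3 rows also agree.)
All 8 rows match — the expression computes φ exactly.

Yes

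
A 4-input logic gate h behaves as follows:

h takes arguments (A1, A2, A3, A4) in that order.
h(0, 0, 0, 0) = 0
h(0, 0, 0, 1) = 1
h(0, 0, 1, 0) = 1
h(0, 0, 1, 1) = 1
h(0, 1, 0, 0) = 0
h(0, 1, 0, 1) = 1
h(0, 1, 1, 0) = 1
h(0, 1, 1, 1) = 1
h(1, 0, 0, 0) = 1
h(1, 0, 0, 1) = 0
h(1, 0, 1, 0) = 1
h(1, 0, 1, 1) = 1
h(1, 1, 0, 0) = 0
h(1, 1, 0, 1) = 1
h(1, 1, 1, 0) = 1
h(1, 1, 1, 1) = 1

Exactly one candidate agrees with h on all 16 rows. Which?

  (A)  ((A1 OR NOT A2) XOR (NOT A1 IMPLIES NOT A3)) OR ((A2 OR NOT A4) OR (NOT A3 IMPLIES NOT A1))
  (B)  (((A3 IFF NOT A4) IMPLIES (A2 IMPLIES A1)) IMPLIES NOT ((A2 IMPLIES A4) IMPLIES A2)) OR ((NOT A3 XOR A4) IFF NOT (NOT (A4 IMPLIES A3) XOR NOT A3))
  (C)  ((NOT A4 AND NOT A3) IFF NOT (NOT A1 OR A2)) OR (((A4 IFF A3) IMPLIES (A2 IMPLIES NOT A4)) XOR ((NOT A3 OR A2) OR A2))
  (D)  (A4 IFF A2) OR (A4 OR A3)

C

(A): at (0,0,0,0) it gives 1, but h = 0 — eliminated.
(B): at (0,0,0,0) it gives 1, but h = 0 — eliminated.
(D): at (0,0,0,0) it gives 1, but h = 0 — eliminated.
(C) is the remaining candidate, and it agrees with h on all 16 inputs.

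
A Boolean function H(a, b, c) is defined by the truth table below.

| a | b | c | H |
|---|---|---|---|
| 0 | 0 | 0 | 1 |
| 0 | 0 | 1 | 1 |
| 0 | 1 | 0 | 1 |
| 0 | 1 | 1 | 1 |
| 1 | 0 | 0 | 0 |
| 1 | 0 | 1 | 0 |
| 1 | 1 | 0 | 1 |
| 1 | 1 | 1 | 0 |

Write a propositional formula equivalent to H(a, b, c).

The 0-rows are (1,0,0), (1,0,1), (1,1,1). Take each as a conjunction (a·¬b·¬c, a·¬b·c, a·b·c), form their disjunction, and complement — that gives a formula that is 1 everywhere H is.

H(a, b, c) = NOT ((((a AND NOT b) AND NOT c) OR ((a AND NOT b) AND c)) OR ((a AND b) AND c))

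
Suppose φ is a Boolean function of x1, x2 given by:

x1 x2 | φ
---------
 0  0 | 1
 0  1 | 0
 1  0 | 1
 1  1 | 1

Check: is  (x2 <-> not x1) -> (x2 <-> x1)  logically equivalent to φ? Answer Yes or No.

No

Test each input against both φ and the formula:
  x1=0, x2=0: formula gives 1, φ = 1 ✓
  x1=0, x2=1: formula gives 0, φ = 0 ✓
  x1=1, x2=0: formula gives 0, but φ = 1 ✗
Row (1,0) is a counterexample, so the formula is not equivalent to φ.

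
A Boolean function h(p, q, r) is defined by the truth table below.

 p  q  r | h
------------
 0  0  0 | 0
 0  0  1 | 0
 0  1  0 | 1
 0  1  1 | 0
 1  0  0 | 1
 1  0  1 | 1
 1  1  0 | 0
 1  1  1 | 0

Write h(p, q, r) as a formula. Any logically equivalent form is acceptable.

Collect the rows where h=1 — (0,1,0), (1,0,0), (1,0,1) — and write one minterm per row: ¬p·q·¬r, p·¬q·¬r, p·¬q·r. Their union (logical OR) reproduces the table exactly.

h(p, q, r) = (((~p & q) & ~r) | ((p & ~q) & ~r)) | ((p & ~q) & r)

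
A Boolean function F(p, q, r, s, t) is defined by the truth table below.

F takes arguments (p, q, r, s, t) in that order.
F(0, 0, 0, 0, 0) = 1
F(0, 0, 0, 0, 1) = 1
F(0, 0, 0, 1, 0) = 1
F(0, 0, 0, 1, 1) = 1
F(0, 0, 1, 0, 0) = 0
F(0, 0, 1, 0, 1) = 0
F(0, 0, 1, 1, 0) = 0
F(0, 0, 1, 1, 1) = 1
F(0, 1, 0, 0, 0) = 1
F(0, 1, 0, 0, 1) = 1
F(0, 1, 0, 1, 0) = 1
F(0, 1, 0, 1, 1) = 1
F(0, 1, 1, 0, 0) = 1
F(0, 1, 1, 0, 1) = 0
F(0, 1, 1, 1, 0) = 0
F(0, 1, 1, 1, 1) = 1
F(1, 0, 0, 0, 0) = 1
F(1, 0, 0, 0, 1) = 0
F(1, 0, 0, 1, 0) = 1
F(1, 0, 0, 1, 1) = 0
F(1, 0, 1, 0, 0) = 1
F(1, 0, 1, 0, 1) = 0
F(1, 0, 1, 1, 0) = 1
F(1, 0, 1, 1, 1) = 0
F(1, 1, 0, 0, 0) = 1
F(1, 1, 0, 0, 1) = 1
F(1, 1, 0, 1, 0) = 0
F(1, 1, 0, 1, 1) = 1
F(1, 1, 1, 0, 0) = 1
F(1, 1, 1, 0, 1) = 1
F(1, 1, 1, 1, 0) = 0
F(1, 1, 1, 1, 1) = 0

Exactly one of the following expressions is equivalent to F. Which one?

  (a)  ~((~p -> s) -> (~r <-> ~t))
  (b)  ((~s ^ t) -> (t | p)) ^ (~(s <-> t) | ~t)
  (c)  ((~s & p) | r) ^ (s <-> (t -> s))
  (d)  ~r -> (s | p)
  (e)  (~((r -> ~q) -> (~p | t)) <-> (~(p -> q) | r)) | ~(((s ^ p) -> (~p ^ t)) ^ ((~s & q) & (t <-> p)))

(a) fails at (0,0,0,0,0): the formula yields 0, F is 1.
(b) fails at (0,0,0,0,1): the formula yields 0, F is 1.
(c) fails at (0,0,0,0,0): the formula yields 0, F is 1.
(d) fails at (0,0,0,0,0): the formula yields 0, F is 1.
(e) is the remaining candidate, and it agrees with F on all 32 inputs.

e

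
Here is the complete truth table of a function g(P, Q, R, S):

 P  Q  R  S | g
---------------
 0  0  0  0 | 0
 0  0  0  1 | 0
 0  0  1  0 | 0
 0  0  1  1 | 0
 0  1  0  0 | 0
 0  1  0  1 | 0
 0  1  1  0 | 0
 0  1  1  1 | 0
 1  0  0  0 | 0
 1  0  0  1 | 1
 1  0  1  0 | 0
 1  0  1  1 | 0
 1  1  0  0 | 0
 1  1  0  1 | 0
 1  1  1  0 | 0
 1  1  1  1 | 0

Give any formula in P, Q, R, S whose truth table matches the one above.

g(P, Q, R, S) = ((P & ~Q) & ~R) & S

Only row (1,0,0,1) gives 1. That row's minterm P·¬Q·¬R·S is g directly.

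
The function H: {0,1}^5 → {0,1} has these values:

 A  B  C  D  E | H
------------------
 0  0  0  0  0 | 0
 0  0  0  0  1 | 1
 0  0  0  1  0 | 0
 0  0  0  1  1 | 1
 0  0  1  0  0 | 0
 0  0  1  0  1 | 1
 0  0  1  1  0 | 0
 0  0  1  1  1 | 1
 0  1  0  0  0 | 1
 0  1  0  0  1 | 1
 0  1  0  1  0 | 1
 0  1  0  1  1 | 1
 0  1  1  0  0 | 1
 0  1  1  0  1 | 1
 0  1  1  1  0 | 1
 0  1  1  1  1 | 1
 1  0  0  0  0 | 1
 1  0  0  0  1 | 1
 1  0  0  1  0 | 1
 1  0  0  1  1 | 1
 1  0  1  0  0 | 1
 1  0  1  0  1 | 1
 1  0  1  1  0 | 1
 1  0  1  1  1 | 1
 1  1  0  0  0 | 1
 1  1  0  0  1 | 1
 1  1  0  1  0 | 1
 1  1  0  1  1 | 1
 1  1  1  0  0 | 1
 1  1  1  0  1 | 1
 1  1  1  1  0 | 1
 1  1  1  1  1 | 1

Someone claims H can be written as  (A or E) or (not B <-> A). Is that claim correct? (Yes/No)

Evaluate (A or E) or (not B <-> A) on each row and compare to H:
  A=0, B=0, C=0, D=0, E=0: formula gives 0, H = 0 ✓
  A=0, B=0, C=0, D=0, E=1: formula gives 1, H = 1 ✓
  A=0, B=0, C=0, D=1, E=0: formula gives 0, H = 0 ✓
  A=0, B=0, C=0, D=1, E=1: formula gives 1, H = 1 ✓
  … (the remaining 28 rows also agree.)
No disagreement on any input; they are logically equivalent.

Yes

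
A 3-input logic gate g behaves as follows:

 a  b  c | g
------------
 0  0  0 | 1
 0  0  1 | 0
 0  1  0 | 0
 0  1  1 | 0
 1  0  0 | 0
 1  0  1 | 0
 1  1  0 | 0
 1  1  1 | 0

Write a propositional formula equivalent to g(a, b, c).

g(a, b, c) = ~((a | b) | c)

The output is 1 only when every input is 0 — NOR of all inputs.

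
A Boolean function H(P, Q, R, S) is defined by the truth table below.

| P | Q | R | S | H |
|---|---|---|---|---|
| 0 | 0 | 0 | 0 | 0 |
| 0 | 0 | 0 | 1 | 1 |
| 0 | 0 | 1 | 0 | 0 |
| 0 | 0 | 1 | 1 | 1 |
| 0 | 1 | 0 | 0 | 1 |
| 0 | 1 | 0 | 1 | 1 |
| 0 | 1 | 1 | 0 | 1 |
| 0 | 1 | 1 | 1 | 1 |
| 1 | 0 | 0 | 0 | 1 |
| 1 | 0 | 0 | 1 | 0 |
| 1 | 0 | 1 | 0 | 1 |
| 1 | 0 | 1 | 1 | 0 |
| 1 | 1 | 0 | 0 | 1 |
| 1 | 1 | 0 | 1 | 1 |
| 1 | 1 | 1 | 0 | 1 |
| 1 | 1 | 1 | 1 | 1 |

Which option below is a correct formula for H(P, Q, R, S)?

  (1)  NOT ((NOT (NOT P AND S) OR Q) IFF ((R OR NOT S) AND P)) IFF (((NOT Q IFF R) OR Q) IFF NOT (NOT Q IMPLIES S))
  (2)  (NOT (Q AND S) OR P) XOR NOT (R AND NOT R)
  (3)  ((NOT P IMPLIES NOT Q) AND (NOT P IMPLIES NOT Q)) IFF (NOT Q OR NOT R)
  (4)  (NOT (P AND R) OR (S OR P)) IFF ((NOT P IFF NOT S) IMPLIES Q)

4

(1) fails at (0,0,0,1): the formula yields 0, H is 1.
(2) fails at (0,0,0,1): the formula yields 0, H is 1.
(3) fails at (0,0,0,0): the formula yields 1, H is 0.
That leaves (4). Evaluating it on every row reproduces the table of H exactly.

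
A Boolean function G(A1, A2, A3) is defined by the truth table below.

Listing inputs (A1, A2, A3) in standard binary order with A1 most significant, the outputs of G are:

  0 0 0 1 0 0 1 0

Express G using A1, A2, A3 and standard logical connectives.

G(A1, A2, A3) = ((NOT A1 AND A2) AND A3) OR ((A1 AND A2) AND NOT A3)

Collect the rows where G=1 — (0,1,1), (1,1,0) — and write one minterm per row: ¬A1·A2·A3, A1·A2·¬A3. Their union (logical OR) reproduces the table exactly.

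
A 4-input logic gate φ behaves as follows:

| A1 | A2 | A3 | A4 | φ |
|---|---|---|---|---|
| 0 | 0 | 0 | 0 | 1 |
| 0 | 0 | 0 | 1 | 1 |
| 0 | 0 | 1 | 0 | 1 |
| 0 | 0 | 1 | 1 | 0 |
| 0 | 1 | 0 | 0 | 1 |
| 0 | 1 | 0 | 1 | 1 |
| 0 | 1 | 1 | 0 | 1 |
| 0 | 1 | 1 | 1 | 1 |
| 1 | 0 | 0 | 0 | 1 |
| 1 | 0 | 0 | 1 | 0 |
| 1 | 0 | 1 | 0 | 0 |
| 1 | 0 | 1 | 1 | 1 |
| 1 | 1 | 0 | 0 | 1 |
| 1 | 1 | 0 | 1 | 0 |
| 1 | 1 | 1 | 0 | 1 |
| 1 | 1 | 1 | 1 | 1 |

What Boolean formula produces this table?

φ(A1, A2, A3, A4) = NOT ((((((NOT A1 AND NOT A2) AND A3) AND A4) OR (((A1 AND NOT A2) AND NOT A3) AND A4)) OR (((A1 AND NOT A2) AND A3) AND NOT A4)) OR (((A1 AND A2) AND NOT A3) AND A4))

φ is 0 on only 4 rows — (0,0,1,1), (1,0,0,1), (1,0,1,0), (1,1,0,1). Writing each as a minterm (¬A1·¬A2·A3·A4, A1·¬A2·¬A3·A4, A1·¬A2·A3·¬A4, A1·A2·¬A3·A4) and OR-ing them characterizes exactly where φ=0, so φ is the negation of that disjunction.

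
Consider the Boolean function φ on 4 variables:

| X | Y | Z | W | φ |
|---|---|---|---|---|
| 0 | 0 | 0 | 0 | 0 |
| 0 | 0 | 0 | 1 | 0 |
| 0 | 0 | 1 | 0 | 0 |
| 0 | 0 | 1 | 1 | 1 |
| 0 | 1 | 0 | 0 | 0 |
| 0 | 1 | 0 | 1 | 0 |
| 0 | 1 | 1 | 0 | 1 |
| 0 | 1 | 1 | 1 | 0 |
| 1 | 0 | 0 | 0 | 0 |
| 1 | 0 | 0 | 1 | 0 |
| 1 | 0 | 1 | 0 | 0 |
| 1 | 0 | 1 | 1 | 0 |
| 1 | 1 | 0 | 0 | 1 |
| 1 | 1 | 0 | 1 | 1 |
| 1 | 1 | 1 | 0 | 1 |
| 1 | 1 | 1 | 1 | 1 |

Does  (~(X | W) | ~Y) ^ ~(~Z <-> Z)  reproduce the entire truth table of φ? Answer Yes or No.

No

Evaluate (~(X | W) | ~Y) ^ ~(~Z <-> Z) on each row and compare to φ:
  X=0, Y=0, Z=0, W=0: formula gives 0, φ = 0 ✓
  X=0, Y=0, Z=0, W=1: formula gives 0, φ = 0 ✓
  X=0, Y=0, Z=1, W=0: formula gives 0, φ = 0 ✓
  X=0, Y=0, Z=1, W=1: formula gives 0, but φ = 1 ✗
Since they disagree at (0,0,1,1), the expression is not a correct formula for φ.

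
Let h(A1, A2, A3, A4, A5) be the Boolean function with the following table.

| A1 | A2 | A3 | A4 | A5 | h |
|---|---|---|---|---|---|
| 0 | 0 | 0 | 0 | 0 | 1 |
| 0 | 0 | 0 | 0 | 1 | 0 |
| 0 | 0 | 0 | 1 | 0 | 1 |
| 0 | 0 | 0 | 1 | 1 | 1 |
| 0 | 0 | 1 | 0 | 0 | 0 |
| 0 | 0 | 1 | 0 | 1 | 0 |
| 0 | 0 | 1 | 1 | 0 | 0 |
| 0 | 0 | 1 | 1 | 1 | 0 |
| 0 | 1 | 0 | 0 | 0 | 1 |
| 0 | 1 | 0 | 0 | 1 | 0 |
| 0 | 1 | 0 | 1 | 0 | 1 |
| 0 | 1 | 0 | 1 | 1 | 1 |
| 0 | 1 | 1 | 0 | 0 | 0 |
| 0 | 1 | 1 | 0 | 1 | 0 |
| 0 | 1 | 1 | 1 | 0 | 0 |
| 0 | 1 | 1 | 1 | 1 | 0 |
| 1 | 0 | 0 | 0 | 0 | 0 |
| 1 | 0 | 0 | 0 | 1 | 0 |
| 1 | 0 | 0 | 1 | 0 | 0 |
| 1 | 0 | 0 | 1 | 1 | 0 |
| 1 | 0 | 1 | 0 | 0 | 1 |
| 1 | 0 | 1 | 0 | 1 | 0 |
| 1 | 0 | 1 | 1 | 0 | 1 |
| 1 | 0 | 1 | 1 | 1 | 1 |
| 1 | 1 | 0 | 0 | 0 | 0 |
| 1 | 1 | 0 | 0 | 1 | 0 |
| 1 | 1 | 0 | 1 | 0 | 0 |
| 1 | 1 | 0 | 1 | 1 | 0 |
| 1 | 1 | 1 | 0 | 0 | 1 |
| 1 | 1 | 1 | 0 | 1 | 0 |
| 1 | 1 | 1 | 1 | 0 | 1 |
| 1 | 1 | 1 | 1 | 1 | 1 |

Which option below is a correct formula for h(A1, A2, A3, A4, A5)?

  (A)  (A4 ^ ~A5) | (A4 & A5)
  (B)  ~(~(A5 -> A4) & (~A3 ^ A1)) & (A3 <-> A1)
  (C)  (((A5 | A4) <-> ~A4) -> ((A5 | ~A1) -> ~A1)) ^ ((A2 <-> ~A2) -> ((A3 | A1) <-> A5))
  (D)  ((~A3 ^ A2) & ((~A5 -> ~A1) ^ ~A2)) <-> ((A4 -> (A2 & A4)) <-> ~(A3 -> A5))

B

(A) disagrees with h on (0,0,0,1,0) (formula → 0, table → 1); rule it out.
(C) disagrees with h on (0,0,0,0,0) (formula → 0, table → 1); rule it out.
(D) disagrees with h on (0,0,0,0,1) (formula → 1, table → 0); rule it out.
Only (B) survives; checking it on all 32 rows confirms it matches h.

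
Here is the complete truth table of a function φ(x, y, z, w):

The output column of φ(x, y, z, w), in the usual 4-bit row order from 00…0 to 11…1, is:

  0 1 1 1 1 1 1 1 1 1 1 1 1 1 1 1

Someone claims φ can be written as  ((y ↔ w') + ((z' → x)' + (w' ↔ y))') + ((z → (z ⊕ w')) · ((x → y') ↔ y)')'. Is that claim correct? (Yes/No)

Test each input against both φ and the formula:
  x=0, y=0, z=0, w=0: formula gives 0, φ = 0 ✓
  x=0, y=0, z=0, w=1: formula gives 1, φ = 1 ✓
  x=0, y=0, z=1, w=0: formula gives 1, φ = 1 ✓
  x=0, y=0, z=1, w=1: formula gives 1, φ = 1 ✓
  …and likewise for the remaining 12 rows.
Every row agrees, so the formula is equivalent.

Yes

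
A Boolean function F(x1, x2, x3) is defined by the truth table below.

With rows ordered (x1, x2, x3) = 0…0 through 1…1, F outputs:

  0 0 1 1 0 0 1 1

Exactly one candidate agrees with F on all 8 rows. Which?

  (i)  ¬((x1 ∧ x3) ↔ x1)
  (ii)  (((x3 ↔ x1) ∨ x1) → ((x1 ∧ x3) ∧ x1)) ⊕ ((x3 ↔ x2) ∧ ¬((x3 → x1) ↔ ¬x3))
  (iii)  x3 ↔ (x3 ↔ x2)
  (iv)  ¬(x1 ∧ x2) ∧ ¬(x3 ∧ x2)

iii

(i) disagrees with F on (0,1,0) (formula → 0, table → 1); rule it out.
(ii) disagrees with F on (0,0,1) (formula → 1, table → 0); rule it out.
(iv) disagrees with F on (0,0,0) (formula → 1, table → 0); rule it out.
Only (iii) survives; checking it on all 8 rows confirms it matches F.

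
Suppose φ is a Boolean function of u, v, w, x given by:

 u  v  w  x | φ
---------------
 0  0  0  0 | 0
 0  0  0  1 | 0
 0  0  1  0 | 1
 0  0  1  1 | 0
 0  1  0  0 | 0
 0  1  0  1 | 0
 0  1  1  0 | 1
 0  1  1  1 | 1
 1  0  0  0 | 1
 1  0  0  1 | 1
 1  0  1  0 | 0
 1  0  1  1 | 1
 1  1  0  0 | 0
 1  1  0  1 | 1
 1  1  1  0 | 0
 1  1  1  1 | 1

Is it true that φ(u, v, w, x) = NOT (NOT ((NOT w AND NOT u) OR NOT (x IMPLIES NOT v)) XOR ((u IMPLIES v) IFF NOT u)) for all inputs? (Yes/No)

Check the formula against φ row by row:
  u=0, v=0, w=0, x=0: formula gives 0, φ = 0 ✓
  u=0, v=0, w=0, x=1: formula gives 0, φ = 0 ✓
  u=0, v=0, w=1, x=0: formula gives 1, φ = 1 ✓
  u=0, v=0, w=1, x=1: formula gives 1, but φ = 0 ✗
Row (0,0,1,1) is a counterexample, so the formula is not equivalent to φ.

No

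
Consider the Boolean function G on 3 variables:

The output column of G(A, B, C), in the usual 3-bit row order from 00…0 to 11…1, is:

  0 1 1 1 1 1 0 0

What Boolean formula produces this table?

G(A, B, C) = ~((((~A & ~B) & ~C) | ((A & B) & ~C)) | ((A & B) & C))

G is 0 on only 3 rows — (0,0,0), (1,1,0), (1,1,1). Writing each as a minterm (¬A·¬B·¬C, A·B·¬C, A·B·C) and OR-ing them characterizes exactly where G=0, so G is the negation of that disjunction.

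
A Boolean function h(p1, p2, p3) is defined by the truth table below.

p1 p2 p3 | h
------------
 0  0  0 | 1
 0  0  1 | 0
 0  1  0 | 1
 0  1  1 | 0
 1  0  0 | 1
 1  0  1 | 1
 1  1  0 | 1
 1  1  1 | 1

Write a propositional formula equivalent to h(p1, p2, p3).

h(p1, p2, p3) = not (((not p1 and not p2) and p3) or ((not p1 and p2) and p3))

The 0-rows are (0,0,1), (0,1,1). Take each as a conjunction (¬p1·¬p2·p3, ¬p1·p2·p3), form their disjunction, and complement — that gives a formula that is 1 everywhere h is.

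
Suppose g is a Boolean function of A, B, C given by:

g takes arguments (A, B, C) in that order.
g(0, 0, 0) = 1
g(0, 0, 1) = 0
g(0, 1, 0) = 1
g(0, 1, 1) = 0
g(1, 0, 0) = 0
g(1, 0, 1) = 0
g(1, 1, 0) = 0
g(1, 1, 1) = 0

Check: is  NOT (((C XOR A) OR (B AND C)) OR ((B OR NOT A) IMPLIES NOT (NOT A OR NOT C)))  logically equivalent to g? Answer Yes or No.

Yes

Test each input against both g and the formula:
  A=0, B=0, C=0: formula gives 1, g = 1 ✓
  A=0, B=0, C=1: formula gives 0, g = 0 ✓
  A=0, B=1, C=0: formula gives 1, g = 1 ✓
  A=0, B=1, C=1: formula gives 0, g = 0 ✓
  A=1, B=0, C=0: formula gives 0, g = 0 ✓
  …and likewise for the remaining 3 rows.
No disagreement on any input; they are logically equivalent.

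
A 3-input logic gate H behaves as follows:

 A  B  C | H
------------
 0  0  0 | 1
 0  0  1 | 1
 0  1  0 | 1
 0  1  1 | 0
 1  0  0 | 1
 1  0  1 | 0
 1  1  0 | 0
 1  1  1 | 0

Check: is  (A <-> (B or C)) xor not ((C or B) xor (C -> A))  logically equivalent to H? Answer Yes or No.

Test each input against both H and the formula:
  A=0, B=0, C=0: formula gives 1, H = 1 ✓
  A=0, B=0, C=1: formula gives 0, but H = 1 ✗
Since they disagree at (0,0,1), the expression is not a correct formula for H.

No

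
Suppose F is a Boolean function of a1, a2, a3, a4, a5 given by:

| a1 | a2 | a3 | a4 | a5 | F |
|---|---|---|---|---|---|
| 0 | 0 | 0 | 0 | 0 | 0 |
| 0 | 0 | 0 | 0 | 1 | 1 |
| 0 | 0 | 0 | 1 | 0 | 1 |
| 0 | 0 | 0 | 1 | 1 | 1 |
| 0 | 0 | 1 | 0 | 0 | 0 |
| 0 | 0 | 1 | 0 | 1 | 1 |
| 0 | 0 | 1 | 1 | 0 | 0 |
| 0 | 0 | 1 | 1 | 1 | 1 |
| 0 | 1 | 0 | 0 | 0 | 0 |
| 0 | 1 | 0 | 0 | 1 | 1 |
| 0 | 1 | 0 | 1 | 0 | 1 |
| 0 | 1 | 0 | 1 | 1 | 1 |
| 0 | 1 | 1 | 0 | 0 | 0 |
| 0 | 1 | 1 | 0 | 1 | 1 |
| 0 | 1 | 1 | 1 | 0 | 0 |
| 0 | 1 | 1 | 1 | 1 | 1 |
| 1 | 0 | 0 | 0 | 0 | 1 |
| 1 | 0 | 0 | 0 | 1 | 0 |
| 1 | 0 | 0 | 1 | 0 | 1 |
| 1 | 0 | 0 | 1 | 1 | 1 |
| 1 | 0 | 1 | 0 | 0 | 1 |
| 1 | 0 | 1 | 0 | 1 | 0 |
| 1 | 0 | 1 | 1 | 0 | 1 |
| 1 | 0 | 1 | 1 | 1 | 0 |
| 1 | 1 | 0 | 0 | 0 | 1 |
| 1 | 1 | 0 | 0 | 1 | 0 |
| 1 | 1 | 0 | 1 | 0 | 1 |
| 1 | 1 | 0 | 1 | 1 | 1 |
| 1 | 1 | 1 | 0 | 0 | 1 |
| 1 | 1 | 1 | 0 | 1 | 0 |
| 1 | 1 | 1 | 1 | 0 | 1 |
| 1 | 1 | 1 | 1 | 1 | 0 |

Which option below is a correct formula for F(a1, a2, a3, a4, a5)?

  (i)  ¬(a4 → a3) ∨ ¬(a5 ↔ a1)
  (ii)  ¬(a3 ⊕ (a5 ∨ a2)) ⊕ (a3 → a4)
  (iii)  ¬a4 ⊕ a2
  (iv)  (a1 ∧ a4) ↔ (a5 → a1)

i

(ii) disagrees with F on (0,0,0,1,0) (formula → 0, table → 1); rule it out.
(iii) disagrees with F on (0,0,0,0,0) (formula → 1, table → 0); rule it out.
(iv) disagrees with F on (0,0,0,1,0) (formula → 0, table → 1); rule it out.
That leaves (i). Evaluating it on every row reproduces the table of F exactly.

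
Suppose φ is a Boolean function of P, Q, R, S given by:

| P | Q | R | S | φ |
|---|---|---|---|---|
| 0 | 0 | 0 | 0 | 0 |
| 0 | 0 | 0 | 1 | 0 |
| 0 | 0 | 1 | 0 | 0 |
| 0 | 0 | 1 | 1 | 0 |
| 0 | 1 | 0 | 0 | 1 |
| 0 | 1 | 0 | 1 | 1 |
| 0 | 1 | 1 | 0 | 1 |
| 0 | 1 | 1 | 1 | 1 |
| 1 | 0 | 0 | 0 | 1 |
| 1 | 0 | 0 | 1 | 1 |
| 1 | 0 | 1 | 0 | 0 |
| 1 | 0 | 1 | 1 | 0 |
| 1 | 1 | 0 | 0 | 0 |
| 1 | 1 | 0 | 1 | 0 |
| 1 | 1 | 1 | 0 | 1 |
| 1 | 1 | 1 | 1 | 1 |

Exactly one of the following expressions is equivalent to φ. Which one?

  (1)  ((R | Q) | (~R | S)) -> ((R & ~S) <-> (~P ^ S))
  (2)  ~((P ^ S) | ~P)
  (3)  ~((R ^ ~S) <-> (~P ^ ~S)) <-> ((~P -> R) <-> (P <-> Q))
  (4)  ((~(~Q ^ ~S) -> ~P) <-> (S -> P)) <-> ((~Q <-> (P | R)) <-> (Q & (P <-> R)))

(1): at (0,0,0,1) it gives 1, but φ = 0 — eliminated.
(2): at (0,1,0,0) it gives 0, but φ = 1 — eliminated.
(4): at (0,0,0,0) it gives 1, but φ = 0 — eliminated.
Only (3) survives; checking it on all 16 rows confirms it matches φ.

3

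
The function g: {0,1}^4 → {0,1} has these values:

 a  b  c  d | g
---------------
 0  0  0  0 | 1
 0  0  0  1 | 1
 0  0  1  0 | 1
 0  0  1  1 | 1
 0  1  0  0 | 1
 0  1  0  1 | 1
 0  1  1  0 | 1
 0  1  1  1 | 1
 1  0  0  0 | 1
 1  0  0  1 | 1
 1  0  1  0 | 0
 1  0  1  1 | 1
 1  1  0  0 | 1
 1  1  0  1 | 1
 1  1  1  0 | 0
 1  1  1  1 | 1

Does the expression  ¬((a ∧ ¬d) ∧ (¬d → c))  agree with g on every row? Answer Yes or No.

Check the formula against g row by row:
  a=0, b=0, c=0, d=0: formula gives 1, g = 1 ✓
  a=0, b=0, c=0, d=1: formula gives 1, g = 1 ✓
  a=0, b=0, c=1, d=0: formula gives 1, g = 1 ✓
  a=0, b=0, c=1, d=1: formula gives 1, g = 1 ✓
  … (the remaining 12 rows also agree.)
All 16 rows match — the expression computes g exactly.

Yes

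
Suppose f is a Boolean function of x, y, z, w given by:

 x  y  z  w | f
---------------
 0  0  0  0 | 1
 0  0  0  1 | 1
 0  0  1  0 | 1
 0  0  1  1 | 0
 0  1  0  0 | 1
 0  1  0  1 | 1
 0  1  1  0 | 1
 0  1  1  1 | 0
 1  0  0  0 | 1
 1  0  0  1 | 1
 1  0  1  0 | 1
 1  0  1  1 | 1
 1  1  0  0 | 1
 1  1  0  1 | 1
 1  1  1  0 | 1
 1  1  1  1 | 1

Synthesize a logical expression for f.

f is 0 on only 2 rows — (0,0,1,1), (0,1,1,1). Writing each as a minterm (¬x·¬y·z·w, ¬x·y·z·w) and OR-ing them characterizes exactly where f=0, so f is the negation of that disjunction.

f(x, y, z, w) = ¬((((¬x ∧ ¬y) ∧ z) ∧ w) ∨ (((¬x ∧ y) ∧ z) ∧ w))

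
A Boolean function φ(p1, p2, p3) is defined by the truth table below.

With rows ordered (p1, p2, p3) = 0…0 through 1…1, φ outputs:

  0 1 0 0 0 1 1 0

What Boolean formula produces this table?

Collect the rows where φ=1 — (0,0,1), (1,0,1), (1,1,0) — and write one minterm per row: ¬p1·¬p2·p3, p1·¬p2·p3, p1·p2·¬p3. Their union (logical OR) reproduces the table exactly.

φ(p1, p2, p3) = (((not p1 and not p2) and p3) or ((p1 and not p2) and p3)) or ((p1 and p2) and not p3)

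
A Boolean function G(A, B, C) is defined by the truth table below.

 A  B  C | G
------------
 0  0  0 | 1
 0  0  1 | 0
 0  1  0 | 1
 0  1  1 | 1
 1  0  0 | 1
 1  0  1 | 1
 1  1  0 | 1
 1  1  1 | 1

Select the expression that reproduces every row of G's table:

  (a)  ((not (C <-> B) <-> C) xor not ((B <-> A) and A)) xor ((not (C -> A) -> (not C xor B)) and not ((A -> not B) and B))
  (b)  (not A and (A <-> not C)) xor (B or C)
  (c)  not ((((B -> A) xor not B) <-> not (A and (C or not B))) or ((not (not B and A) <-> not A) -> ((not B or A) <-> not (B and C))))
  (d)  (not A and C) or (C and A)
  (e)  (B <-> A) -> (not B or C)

(b): at (0,0,0) it gives 0, but G = 1 — eliminated.
(c): at (0,0,0) it gives 0, but G = 1 — eliminated.
(d): at (0,0,0) it gives 0, but G = 1 — eliminated.
(e): at (0,0,1) it gives 1, but G = 0 — eliminated.
That leaves (a). Evaluating it on every row reproduces the table of G exactly.

a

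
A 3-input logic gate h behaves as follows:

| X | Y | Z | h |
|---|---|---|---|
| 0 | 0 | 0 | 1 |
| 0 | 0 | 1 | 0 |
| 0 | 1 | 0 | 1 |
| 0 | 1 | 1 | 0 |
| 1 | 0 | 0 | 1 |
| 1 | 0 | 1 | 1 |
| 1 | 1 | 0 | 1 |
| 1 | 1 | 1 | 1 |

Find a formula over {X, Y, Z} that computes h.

h(X, Y, Z) = NOT (((NOT X AND NOT Y) AND Z) OR ((NOT X AND Y) AND Z))

h is 0 on only 2 rows — (0,0,1), (0,1,1). Writing each as a minterm (¬X·¬Y·Z, ¬X·Y·Z) and OR-ing them characterizes exactly where h=0, so h is the negation of that disjunction.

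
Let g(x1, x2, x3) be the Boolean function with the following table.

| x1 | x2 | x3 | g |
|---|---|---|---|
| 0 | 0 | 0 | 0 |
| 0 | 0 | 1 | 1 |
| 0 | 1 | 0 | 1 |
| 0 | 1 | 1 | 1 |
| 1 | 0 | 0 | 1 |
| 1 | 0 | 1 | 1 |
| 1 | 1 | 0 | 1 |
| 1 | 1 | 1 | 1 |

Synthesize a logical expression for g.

g(x1, x2, x3) = (x1 or x2) or x3

The output is 1 whenever at least one input is 1 — the OR of all inputs.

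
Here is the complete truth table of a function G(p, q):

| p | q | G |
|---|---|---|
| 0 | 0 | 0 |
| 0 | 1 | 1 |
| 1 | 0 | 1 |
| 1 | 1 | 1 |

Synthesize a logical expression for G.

G(p, q) = p | q

The output is 1 whenever at least one input is 1 — the OR of all inputs.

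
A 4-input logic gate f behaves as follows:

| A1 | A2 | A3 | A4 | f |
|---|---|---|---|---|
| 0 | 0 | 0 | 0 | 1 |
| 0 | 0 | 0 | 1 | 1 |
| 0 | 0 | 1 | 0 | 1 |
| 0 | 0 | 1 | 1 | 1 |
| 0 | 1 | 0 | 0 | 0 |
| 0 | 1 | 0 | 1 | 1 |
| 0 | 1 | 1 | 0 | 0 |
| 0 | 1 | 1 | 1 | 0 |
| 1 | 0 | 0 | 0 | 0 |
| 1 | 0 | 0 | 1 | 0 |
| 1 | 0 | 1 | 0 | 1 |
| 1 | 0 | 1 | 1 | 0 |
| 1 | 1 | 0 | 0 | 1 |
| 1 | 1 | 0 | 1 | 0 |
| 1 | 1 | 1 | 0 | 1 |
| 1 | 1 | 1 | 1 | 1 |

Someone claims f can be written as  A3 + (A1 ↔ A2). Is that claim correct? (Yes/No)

Check the formula against f row by row:
  A1=0, A2=0, A3=0, A4=0: formula gives 1, f = 1 ✓
  A1=0, A2=0, A3=0, A4=1: formula gives 1, f = 1 ✓
  A1=0, A2=0, A3=1, A4=0: formula gives 1, f = 1 ✓
  A1=0, A2=0, A3=1, A4=1: formula gives 1, f = 1 ✓
  …
  A1=0, A2=1, A3=0, A4=1: formula gives 0, but f = 1 ✗
Since they disagree at (0,1,0,1), the expression is not a correct formula for f.

No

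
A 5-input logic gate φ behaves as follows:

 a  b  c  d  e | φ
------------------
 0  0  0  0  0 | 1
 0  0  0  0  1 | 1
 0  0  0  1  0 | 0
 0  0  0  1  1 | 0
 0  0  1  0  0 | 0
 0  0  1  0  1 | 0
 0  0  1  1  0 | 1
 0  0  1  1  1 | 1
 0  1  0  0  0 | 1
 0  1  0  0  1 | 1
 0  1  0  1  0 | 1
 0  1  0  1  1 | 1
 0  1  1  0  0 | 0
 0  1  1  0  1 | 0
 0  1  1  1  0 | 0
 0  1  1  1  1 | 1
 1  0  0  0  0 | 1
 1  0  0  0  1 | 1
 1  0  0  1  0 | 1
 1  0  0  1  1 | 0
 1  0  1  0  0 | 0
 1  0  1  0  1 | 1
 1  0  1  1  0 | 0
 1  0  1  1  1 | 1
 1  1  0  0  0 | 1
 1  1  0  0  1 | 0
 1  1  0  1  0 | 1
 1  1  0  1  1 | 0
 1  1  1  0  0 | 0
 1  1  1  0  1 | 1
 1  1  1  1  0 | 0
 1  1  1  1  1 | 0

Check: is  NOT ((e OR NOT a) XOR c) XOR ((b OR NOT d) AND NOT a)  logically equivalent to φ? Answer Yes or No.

No

Check the formula against φ row by row:
  a=0, b=0, c=0, d=0, e=0: formula gives 1, φ = 1 ✓
  a=0, b=0, c=0, d=0, e=1: formula gives 1, φ = 1 ✓
  a=0, b=0, c=0, d=1, e=0: formula gives 0, φ = 0 ✓
  a=0, b=0, c=0, d=1, e=1: formula gives 0, φ = 0 ✓
  …
  a=0, b=1, c=1, d=1, e=1: formula gives 0, but φ = 1 ✗
Since they disagree at (0,1,1,1,1), the expression is not a correct formula for φ.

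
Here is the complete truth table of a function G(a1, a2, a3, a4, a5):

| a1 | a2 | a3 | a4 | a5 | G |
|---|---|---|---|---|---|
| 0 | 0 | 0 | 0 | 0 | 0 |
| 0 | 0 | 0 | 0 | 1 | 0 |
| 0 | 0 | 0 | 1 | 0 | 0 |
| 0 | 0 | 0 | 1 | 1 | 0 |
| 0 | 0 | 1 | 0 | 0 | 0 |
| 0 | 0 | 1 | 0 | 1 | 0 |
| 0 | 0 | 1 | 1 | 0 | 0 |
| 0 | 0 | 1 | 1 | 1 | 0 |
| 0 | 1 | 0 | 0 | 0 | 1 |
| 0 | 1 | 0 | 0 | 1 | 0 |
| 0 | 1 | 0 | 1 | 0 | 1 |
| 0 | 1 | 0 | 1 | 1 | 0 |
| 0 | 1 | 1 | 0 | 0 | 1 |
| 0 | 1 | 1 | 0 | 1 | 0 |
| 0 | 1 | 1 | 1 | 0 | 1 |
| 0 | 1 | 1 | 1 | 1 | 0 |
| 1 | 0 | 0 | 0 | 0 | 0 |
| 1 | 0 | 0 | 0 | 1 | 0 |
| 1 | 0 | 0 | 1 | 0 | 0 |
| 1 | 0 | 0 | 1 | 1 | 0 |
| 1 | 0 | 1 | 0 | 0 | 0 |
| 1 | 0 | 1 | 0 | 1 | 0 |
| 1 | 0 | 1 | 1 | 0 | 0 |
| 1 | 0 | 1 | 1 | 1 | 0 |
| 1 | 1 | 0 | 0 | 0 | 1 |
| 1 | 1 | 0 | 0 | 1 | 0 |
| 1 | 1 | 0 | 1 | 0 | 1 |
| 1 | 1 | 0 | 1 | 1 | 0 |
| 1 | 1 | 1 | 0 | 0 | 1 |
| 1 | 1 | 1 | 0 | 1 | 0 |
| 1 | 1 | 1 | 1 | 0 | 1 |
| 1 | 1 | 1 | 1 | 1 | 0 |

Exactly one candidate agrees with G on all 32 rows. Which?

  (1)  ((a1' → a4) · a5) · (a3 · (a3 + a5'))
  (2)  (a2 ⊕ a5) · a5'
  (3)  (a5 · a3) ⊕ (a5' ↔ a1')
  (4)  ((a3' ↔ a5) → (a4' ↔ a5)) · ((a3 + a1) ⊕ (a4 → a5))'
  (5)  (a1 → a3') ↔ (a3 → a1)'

(1) fails at (0,0,1,1,1): the formula yields 1, G is 0.
(3) fails at (0,0,0,0,0): the formula yields 1, G is 0.
(4) fails at (0,0,0,1,0): the formula yields 1, G is 0.
(5) fails at (0,0,1,0,0): the formula yields 1, G is 0.
Only (2) survives; checking it on all 32 rows confirms it matches G.

2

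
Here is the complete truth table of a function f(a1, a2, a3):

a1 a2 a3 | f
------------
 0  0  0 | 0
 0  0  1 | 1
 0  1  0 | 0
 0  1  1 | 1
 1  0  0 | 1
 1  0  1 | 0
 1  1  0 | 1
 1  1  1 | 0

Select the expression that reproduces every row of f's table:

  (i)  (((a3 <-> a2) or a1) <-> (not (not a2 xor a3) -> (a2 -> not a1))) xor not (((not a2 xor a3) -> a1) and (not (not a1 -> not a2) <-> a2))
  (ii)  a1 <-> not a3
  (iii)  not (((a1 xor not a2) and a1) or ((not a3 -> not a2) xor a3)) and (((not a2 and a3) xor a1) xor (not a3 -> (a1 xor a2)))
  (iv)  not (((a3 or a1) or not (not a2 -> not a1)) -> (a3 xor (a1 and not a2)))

ii

(i) disagrees with f on (0,0,1) (formula → 0, table → 1); rule it out.
(iii) disagrees with f on (0,0,1) (formula → 0, table → 1); rule it out.
(iv) disagrees with f on (0,0,1) (formula → 0, table → 1); rule it out.
(ii) is the remaining candidate, and it agrees with f on all 8 inputs.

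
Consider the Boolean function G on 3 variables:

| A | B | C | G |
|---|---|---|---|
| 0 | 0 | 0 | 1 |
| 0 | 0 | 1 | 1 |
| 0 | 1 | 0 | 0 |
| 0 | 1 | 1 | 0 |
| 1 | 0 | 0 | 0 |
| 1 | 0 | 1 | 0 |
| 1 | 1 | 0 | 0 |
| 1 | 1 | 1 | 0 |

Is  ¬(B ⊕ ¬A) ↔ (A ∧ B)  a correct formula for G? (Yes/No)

Test each input against both G and the formula:
  A=0, B=0, C=0: formula gives 1, G = 1 ✓
  A=0, B=0, C=1: formula gives 1, G = 1 ✓
  A=0, B=1, C=0: formula gives 0, G = 0 ✓
  A=0, B=1, C=1: formula gives 0, G = 0 ✓
  A=1, B=0, C=0: formula gives 0, G = 0 ✓
  … (the remaining 3 rows also agree.)
Every row agrees, so the formula is equivalent.

Yes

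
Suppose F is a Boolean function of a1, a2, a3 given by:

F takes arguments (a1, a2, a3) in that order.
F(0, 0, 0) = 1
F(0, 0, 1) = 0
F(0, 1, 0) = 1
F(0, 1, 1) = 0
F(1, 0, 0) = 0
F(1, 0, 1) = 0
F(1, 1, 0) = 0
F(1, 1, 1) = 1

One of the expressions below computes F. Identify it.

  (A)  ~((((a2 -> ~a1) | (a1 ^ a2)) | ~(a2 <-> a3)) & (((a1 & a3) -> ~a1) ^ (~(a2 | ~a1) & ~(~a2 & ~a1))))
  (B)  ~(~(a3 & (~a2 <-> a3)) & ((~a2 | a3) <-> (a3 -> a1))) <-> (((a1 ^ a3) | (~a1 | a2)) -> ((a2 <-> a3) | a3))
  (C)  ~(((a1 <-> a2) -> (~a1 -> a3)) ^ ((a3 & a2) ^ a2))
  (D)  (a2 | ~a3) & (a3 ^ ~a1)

(A) fails at (0,0,0): the formula yields 0, F is 1.
(B) fails at (0,0,0): the formula yields 0, F is 1.
(C) fails at (1,1,0): the formula yields 1, F is 0.
That leaves (D). Evaluating it on every row reproduces the table of F exactly.

D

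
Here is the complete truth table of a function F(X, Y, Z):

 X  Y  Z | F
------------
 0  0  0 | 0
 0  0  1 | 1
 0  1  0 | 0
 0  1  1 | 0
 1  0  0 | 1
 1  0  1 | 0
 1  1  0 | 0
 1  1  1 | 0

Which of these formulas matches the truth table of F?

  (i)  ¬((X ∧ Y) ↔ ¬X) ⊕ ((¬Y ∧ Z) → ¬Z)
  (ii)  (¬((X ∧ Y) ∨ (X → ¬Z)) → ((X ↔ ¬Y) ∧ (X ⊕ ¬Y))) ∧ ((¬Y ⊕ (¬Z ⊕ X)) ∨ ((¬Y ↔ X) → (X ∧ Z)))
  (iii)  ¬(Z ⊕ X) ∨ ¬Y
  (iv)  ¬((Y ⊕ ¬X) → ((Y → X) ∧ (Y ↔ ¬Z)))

(ii) disagrees with F on (0,0,0) (formula → 1, table → 0); rule it out.
(iii) disagrees with F on (0,0,0) (formula → 1, table → 0); rule it out.
(iv) disagrees with F on (0,0,0) (formula → 1, table → 0); rule it out.
(i) is the remaining candidate, and it agrees with F on all 8 inputs.

i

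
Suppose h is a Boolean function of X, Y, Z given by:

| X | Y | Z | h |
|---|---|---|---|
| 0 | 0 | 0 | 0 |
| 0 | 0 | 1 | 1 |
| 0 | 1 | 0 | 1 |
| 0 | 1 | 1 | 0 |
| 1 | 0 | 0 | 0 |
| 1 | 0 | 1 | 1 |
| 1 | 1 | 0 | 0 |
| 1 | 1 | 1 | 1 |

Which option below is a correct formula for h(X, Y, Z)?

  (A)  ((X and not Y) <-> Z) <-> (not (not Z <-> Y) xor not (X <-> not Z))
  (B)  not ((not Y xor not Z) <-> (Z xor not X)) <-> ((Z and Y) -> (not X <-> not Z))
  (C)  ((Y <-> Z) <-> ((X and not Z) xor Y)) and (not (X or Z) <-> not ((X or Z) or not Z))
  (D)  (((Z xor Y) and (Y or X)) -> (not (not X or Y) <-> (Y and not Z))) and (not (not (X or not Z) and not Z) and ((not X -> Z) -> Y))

(B): at (0,0,0) it gives 1, but h = 0 — eliminated.
(C): at (0,1,0) it gives 0, but h = 1 — eliminated.
(D): at (0,0,0) it gives 1, but h = 0 — eliminated.
(A) is the remaining candidate, and it agrees with h on all 8 inputs.

A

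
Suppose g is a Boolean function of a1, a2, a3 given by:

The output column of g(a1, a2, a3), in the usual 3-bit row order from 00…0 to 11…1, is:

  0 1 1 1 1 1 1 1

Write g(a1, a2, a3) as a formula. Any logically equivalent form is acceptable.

The output is 1 whenever at least one input is 1 — the OR of all inputs.

g(a1, a2, a3) = (a1 | a2) | a3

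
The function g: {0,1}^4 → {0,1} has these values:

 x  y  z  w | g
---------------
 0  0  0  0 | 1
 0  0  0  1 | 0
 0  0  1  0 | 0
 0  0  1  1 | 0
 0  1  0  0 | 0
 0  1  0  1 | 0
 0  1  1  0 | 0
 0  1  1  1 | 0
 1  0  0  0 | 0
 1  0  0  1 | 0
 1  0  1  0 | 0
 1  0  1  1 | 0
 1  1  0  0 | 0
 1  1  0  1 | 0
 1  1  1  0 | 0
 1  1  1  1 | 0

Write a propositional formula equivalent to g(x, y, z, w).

The output is 1 only when every input is 0 — NOR of all inputs.

g(x, y, z, w) = ¬(((x ∨ y) ∨ z) ∨ w)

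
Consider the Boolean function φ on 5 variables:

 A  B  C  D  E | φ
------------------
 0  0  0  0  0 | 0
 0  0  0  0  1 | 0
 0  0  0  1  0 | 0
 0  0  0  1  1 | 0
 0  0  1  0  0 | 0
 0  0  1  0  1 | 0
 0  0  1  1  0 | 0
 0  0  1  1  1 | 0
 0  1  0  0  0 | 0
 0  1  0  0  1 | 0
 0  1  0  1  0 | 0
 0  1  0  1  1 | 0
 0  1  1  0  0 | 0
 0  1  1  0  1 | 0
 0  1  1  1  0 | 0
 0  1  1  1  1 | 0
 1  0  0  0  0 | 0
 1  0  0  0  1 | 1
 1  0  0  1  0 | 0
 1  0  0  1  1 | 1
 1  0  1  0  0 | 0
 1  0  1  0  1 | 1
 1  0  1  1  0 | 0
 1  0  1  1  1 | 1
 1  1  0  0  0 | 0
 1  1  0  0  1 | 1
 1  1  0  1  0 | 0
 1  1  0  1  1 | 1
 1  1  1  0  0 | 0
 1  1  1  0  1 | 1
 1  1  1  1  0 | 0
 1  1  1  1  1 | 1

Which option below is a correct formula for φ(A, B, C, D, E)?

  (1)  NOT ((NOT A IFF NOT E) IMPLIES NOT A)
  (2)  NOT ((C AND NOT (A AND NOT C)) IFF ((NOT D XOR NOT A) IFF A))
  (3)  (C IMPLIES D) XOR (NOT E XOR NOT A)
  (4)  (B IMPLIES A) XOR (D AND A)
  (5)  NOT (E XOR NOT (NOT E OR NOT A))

1

(2) fails at (0,0,0,0,0): the formula yields 1, φ is 0.
(3) fails at (0,0,0,0,0): the formula yields 1, φ is 0.
(4) fails at (0,0,0,0,0): the formula yields 1, φ is 0.
(5) fails at (0,0,0,0,0): the formula yields 1, φ is 0.
(1) is the remaining candidate, and it agrees with φ on all 32 inputs.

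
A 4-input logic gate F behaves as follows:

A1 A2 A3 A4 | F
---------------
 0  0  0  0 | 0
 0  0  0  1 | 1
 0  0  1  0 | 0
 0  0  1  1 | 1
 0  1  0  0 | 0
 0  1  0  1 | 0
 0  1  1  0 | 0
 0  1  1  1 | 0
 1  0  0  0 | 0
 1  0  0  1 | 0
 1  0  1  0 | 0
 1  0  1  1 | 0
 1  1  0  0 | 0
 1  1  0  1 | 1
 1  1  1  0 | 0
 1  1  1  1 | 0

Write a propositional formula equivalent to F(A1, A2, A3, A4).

F=1 on 3 inputs: (0,0,0,1), (0,0,1,1), (1,1,0,1). Reading each as a conjunction of literals (¬A1·¬A2·¬A3·A4, ¬A1·¬A2·A3·A4, A1·A2·¬A3·A4) and taking the OR gives the canonical DNF.

F(A1, A2, A3, A4) = ((((not A1 and not A2) and not A3) and A4) or (((not A1 and not A2) and A3) and A4)) or (((A1 and A2) and not A3) and A4)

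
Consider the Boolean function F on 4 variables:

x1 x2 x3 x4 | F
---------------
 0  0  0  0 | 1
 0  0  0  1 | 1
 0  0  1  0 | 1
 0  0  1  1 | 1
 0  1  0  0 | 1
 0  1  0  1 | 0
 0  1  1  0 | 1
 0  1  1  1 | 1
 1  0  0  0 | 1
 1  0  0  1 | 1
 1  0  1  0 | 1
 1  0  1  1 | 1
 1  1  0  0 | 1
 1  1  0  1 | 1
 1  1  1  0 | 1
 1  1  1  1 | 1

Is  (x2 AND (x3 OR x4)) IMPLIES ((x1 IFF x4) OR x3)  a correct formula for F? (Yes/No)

Check the formula against F row by row:
  x1=0, x2=0, x3=0, x4=0: formula gives 1, F = 1 ✓
  x1=0, x2=0, x3=0, x4=1: formula gives 1, F = 1 ✓
  x1=0, x2=0, x3=1, x4=0: formula gives 1, F = 1 ✓
  x1=0, x2=0, x3=1, x4=1: formula gives 1, F = 1 ✓
  … (the remaining 12 rows also agree.)
No disagreement on any input; they are logically equivalent.

Yes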